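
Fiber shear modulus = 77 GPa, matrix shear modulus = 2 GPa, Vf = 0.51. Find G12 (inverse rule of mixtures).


1/G12 = Vf/Gf + (1-Vf)/Gm = 0.51/77 + 0.49/2
G12 = 3.97 GPa

3.97 GPa


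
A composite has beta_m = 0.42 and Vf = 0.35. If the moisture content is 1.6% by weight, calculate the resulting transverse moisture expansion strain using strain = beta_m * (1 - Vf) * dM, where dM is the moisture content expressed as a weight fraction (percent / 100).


dM = 1.6/100 = 0.016
strain = beta_m * (1-Vf) * dM = 0.42 * 0.65 * 0.016 = 0.004368

0.004368


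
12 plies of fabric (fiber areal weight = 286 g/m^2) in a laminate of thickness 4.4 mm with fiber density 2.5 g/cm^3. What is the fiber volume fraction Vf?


Vf = n * FAW / (rho_f * h * 1000) = 12 * 286 / (2.5 * 4.4 * 1000) = 0.312

0.312


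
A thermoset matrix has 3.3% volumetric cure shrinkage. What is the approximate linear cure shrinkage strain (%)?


Linear shrinkage ≈ vol_shrink/3 = 3.3/3 = 1.1%

1.1%


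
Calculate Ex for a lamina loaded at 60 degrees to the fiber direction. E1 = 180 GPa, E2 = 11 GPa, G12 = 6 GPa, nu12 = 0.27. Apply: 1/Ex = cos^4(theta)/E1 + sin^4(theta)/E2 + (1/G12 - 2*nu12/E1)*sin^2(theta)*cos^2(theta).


cos^4(60) = 0.0625, sin^4(60) = 0.5625, sin^2(60)*cos^2(60) = 0.1875
1/G12 - 2*nu12/E1 = 1/6 - 2*0.27/180 = 0.163667 GPa^-1
1/Ex = 0.0625/180 + 0.5625/11 + 0.163667*0.1875 = 0.0821711 GPa^-1
Ex = 12.17 GPa

12.17 GPa


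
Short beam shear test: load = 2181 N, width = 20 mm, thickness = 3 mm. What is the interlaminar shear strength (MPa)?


ILSS = 3F/(4bh) = 3*2181/(4*20*3) = 27.26 MPa

27.26 MPa


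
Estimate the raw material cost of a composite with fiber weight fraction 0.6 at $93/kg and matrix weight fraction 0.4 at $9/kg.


Cost = cost_f*Wf + cost_m*Wm = 93*0.6 + 9*0.4 = $59.4/kg

$59.4/kg


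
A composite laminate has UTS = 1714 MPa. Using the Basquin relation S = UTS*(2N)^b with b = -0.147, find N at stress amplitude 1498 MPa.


N = 0.5 * (S/UTS)^(1/b) = 0.5 * (1498/1714)^(1/-0.147) = 1.2500 cycles

1.2500 cycles


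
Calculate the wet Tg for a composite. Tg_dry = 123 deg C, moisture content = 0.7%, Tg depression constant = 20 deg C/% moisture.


Tg_wet = Tg_dry - k*moisture = 123 - 20*0.7 = 109.0 deg C

109.0 deg C


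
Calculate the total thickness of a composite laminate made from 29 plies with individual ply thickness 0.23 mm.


h = n * t_ply = 29 * 0.23 = 6.67 mm

6.67 mm


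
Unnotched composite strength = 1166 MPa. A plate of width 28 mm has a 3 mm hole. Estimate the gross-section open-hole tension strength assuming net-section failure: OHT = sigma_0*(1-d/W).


OHT = sigma_0*(1-d/W) = 1166*(1-3/28) = 1041.1 MPa

1041.1 MPa


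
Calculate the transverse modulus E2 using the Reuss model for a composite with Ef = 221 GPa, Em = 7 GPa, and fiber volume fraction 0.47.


1/E2 = Vf/Ef + (1-Vf)/Em = 0.47/221 + 0.53/7
E2 = 12.85 GPa

12.85 GPa


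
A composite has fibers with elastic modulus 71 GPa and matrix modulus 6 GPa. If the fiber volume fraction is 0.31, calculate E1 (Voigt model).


E1 = Ef*Vf + Em*(1-Vf) = 71*0.31 + 6*0.69 = 26.15 GPa

26.15 GPa


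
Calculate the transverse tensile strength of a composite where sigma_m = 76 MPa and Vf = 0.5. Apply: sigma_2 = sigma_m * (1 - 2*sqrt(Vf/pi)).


factor = 1 - 2*sqrt(0.5/pi) = 0.2021
sigma_2 = 76 * 0.2021 = 15.36 MPa

15.36 MPa


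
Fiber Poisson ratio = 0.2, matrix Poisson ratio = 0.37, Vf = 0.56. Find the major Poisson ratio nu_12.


nu_12 = nu_f*Vf + nu_m*(1-Vf) = 0.2*0.56 + 0.37*0.44 = 0.2748

0.2748


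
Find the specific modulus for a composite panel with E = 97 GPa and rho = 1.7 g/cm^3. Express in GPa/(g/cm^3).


Specific stiffness = E/rho = 97/1.7 = 57.1 GPa/(g/cm^3)

57.1 GPa/(g/cm^3)


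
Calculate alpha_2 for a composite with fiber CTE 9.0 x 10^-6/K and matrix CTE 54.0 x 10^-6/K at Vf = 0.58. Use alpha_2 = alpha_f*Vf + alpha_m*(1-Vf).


alpha_2 = alpha_f*Vf + alpha_m*(1-Vf) = 9.0*0.58 + 54.0*0.42 = 27.9 x 10^-6/K

27.9 x 10^-6/K


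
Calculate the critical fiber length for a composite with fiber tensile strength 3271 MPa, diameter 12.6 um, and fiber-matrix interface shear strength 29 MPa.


Lc = sigma_f * d / (2 * tau_i) = 3271 * 12.6 / (2 * 29) = 710.6 um

710.6 um


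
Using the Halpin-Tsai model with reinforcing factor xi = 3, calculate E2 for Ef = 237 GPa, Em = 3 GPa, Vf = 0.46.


eta = (Ef/Em - 1)/(Ef/Em + xi) = (79.0 - 1)/(79.0 + 3) = 0.9512
E2 = Em*(1+xi*eta*Vf)/(1-eta*Vf) = 12.34 GPa

12.34 GPa


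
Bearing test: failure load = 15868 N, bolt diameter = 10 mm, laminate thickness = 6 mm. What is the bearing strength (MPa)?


sigma_br = F/(d*h) = 15868/(10*6) = 264.5 MPa

264.5 MPa


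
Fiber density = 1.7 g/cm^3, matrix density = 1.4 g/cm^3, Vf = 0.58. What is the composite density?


rho_c = rho_f*Vf + rho_m*(1-Vf) = 1.7*0.58 + 1.4*0.42 = 1.574 g/cm^3

1.574 g/cm^3


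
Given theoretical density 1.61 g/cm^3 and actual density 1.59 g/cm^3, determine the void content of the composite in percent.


Void% = (rho_theo - rho_actual)/rho_theo * 100 = (1.61 - 1.59)/1.61 * 100 = 1.24%

1.24%


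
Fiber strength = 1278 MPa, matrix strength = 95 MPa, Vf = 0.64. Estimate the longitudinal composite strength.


sigma_1 = sigma_f*Vf + sigma_m*(1-Vf) = 1278*0.64 + 95*0.36 = 852.1 MPa

852.1 MPa


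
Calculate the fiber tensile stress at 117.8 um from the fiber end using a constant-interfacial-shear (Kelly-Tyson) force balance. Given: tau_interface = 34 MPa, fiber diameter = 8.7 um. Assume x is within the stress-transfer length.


Force balance: sigma_f * (pi*d^2/4) = tau * (pi*d) * x  ->  sigma_f = 4 * tau * x / d
sigma_f = 4 * 34 * 117.8 / 8.7 = 1841.5 MPa

1841.5 MPa


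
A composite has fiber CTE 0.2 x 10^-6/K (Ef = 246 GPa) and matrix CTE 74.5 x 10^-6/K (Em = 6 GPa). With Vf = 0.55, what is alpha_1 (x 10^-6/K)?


E1 = Ef*Vf + Em*(1-Vf) = 138.0
alpha_1 = (alpha_f*Ef*Vf + alpha_m*Em*(1-Vf))/E1 = 1.65 x 10^-6/K

1.65 x 10^-6/K


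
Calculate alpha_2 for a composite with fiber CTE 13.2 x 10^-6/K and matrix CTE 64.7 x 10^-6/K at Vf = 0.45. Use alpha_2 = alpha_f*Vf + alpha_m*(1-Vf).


alpha_2 = alpha_f*Vf + alpha_m*(1-Vf) = 13.2*0.45 + 64.7*0.55 = 41.5 x 10^-6/K

41.5 x 10^-6/K


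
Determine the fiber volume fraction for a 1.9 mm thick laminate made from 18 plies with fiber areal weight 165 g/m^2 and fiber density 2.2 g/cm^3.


Vf = n * FAW / (rho_f * h * 1000) = 18 * 165 / (2.2 * 1.9 * 1000) = 0.7105

0.7105


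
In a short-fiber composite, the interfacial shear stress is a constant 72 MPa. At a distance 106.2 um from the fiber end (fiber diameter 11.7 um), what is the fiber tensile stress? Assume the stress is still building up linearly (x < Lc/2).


Force balance: sigma_f * (pi*d^2/4) = tau * (pi*d) * x  ->  sigma_f = 4 * tau * x / d
sigma_f = 4 * 72 * 106.2 / 11.7 = 2614.2 MPa

2614.2 MPa


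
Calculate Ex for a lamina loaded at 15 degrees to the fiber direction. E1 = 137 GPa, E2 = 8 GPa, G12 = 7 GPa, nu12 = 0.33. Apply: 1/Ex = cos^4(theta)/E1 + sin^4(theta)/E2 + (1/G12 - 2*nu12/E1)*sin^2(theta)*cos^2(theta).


cos^4(15) = 0.870513, sin^4(15) = 0.004487, sin^2(15)*cos^2(15) = 0.0625
1/G12 - 2*nu12/E1 = 1/7 - 2*0.33/137 = 0.13804 GPa^-1
1/Ex = 0.870513/137 + 0.004487/8 + 0.13804*0.0625 = 0.0155425 GPa^-1
Ex = 64.34 GPa

64.34 GPa


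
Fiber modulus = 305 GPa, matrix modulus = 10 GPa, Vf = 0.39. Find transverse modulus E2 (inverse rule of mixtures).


1/E2 = Vf/Ef + (1-Vf)/Em = 0.39/305 + 0.61/10
E2 = 16.06 GPa

16.06 GPa


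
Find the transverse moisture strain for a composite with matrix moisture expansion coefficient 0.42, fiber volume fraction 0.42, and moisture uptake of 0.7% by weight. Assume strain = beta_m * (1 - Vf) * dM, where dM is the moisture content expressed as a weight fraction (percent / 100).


dM = 0.7/100 = 0.007
strain = beta_m * (1-Vf) * dM = 0.42 * 0.58 * 0.007 = 0.0017052

0.0017052


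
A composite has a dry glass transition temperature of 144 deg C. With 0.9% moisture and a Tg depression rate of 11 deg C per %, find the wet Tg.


Tg_wet = Tg_dry - k*moisture = 144 - 11*0.9 = 134.1 deg C

134.1 deg C


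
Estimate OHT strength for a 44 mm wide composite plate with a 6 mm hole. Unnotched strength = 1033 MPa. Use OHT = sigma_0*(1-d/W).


OHT = sigma_0*(1-d/W) = 1033*(1-6/44) = 892.1 MPa

892.1 MPa


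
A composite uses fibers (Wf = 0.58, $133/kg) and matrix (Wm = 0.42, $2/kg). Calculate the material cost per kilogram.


Cost = cost_f*Wf + cost_m*Wm = 133*0.58 + 2*0.42 = $77.98/kg

$77.98/kg


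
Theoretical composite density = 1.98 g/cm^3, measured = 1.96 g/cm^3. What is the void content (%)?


Void% = (rho_theo - rho_actual)/rho_theo * 100 = (1.98 - 1.96)/1.98 * 100 = 1.01%

1.01%


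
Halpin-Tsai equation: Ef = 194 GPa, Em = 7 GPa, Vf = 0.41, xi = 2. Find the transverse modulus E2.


eta = (Ef/Em - 1)/(Ef/Em + xi) = (27.7143 - 1)/(27.7143 + 2) = 0.899
E2 = Em*(1+xi*eta*Vf)/(1-eta*Vf) = 19.26 GPa

19.26 GPa


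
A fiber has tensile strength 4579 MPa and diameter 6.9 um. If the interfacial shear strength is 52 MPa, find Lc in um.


Lc = sigma_f * d / (2 * tau_i) = 4579 * 6.9 / (2 * 52) = 303.8 um

303.8 um


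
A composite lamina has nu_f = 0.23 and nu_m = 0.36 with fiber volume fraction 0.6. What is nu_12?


nu_12 = nu_f*Vf + nu_m*(1-Vf) = 0.23*0.6 + 0.36*0.4 = 0.282

0.282


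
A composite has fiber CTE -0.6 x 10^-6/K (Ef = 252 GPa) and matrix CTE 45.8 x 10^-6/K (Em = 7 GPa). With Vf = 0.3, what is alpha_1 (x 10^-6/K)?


E1 = Ef*Vf + Em*(1-Vf) = 80.5
alpha_1 = (alpha_f*Ef*Vf + alpha_m*Em*(1-Vf))/E1 = 2.22 x 10^-6/K

2.22 x 10^-6/K


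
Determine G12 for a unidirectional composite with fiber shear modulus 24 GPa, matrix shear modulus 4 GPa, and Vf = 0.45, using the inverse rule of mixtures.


1/G12 = Vf/Gf + (1-Vf)/Gm = 0.45/24 + 0.55/4
G12 = 6.4 GPa

6.4 GPa


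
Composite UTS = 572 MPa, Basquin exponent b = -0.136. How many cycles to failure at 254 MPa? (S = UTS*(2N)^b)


N = 0.5 * (S/UTS)^(1/b) = 0.5 * (254/572)^(1/-0.136) = 195.5870 cycles

195.5870 cycles


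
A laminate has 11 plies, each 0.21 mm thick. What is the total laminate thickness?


h = n * t_ply = 11 * 0.21 = 2.31 mm

2.31 mm


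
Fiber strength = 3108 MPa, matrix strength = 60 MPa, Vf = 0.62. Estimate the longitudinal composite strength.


sigma_1 = sigma_f*Vf + sigma_m*(1-Vf) = 3108*0.62 + 60*0.38 = 1949.8 MPa

1949.8 MPa


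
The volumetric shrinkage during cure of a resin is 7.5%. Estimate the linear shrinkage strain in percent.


Linear shrinkage ≈ vol_shrink/3 = 7.5/3 = 2.5%

2.5%


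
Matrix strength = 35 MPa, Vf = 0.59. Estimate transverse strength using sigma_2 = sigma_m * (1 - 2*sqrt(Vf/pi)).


factor = 1 - 2*sqrt(0.59/pi) = 0.1333
sigma_2 = 35 * 0.1333 = 4.66 MPa

4.66 MPa


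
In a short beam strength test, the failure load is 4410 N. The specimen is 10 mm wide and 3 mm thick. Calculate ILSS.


ILSS = 3F/(4bh) = 3*4410/(4*10*3) = 110.25 MPa

110.25 MPa


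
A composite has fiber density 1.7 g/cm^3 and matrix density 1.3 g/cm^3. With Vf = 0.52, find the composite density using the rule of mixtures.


rho_c = rho_f*Vf + rho_m*(1-Vf) = 1.7*0.52 + 1.3*0.48 = 1.508 g/cm^3

1.508 g/cm^3


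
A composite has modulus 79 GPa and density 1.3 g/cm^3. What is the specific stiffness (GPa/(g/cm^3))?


Specific stiffness = E/rho = 79/1.3 = 60.8 GPa/(g/cm^3)

60.8 GPa/(g/cm^3)


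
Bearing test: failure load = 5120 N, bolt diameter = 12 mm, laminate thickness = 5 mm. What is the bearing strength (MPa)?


sigma_br = F/(d*h) = 5120/(12*5) = 85.3 MPa

85.3 MPa


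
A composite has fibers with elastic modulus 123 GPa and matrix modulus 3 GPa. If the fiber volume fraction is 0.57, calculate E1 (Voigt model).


E1 = Ef*Vf + Em*(1-Vf) = 123*0.57 + 3*0.43 = 71.4 GPa

71.4 GPa


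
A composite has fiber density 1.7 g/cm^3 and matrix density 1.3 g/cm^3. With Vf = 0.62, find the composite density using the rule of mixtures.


rho_c = rho_f*Vf + rho_m*(1-Vf) = 1.7*0.62 + 1.3*0.38 = 1.548 g/cm^3

1.548 g/cm^3


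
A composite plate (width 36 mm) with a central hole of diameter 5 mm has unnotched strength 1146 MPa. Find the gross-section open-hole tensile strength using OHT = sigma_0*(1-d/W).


OHT = sigma_0*(1-d/W) = 1146*(1-5/36) = 986.8 MPa

986.8 MPa


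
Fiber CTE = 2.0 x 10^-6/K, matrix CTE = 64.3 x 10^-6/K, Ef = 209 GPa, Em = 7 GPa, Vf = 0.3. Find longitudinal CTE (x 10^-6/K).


E1 = Ef*Vf + Em*(1-Vf) = 67.6
alpha_1 = (alpha_f*Ef*Vf + alpha_m*Em*(1-Vf))/E1 = 6.52 x 10^-6/K

6.52 x 10^-6/K


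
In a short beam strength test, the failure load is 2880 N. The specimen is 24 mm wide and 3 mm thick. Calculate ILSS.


ILSS = 3F/(4bh) = 3*2880/(4*24*3) = 30.0 MPa

30.0 MPa


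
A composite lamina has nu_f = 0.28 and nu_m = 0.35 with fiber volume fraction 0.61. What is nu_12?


nu_12 = nu_f*Vf + nu_m*(1-Vf) = 0.28*0.61 + 0.35*0.39 = 0.3073

0.3073


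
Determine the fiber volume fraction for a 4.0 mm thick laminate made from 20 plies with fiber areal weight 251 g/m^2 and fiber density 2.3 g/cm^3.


Vf = n * FAW / (rho_f * h * 1000) = 20 * 251 / (2.3 * 4.0 * 1000) = 0.5457

0.5457


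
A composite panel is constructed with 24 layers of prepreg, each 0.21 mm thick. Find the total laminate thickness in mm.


h = n * t_ply = 24 * 0.21 = 5.04 mm

5.04 mm


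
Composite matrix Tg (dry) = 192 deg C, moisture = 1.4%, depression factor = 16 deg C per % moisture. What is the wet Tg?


Tg_wet = Tg_dry - k*moisture = 192 - 16*1.4 = 169.6 deg C

169.6 deg C


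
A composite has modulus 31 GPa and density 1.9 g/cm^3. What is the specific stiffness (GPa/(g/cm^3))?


Specific stiffness = E/rho = 31/1.9 = 16.3 GPa/(g/cm^3)

16.3 GPa/(g/cm^3)


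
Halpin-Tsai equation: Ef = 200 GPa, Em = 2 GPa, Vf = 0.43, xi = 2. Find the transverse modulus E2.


eta = (Ef/Em - 1)/(Ef/Em + xi) = (100.0 - 1)/(100.0 + 2) = 0.9706
E2 = Em*(1+xi*eta*Vf)/(1-eta*Vf) = 6.3 GPa

6.3 GPa


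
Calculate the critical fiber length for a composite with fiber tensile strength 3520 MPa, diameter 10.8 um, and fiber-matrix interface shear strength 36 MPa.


Lc = sigma_f * d / (2 * tau_i) = 3520 * 10.8 / (2 * 36) = 528.0 um

528.0 um


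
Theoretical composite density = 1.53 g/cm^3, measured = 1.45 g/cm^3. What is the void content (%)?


Void% = (rho_theo - rho_actual)/rho_theo * 100 = (1.53 - 1.45)/1.53 * 100 = 5.23%

5.23%


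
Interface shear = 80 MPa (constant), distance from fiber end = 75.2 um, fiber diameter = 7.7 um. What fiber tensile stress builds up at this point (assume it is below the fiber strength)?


Force balance: sigma_f * (pi*d^2/4) = tau * (pi*d) * x  ->  sigma_f = 4 * tau * x / d
sigma_f = 4 * 80 * 75.2 / 7.7 = 3125.2 MPa

3125.2 MPa


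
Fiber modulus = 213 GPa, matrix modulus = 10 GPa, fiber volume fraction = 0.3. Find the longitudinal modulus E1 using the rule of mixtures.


E1 = Ef*Vf + Em*(1-Vf) = 213*0.3 + 10*0.7 = 70.9 GPa

70.9 GPa


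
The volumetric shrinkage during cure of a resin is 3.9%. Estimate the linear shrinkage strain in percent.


Linear shrinkage ≈ vol_shrink/3 = 3.9/3 = 1.3%

1.3%


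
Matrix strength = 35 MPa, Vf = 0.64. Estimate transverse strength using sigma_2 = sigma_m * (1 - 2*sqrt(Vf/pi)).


factor = 1 - 2*sqrt(0.64/pi) = 0.0973
sigma_2 = 35 * 0.0973 = 3.41 MPa

3.41 MPa


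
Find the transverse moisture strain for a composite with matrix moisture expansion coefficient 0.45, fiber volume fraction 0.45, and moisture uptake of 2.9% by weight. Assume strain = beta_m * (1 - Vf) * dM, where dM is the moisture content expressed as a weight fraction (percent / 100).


dM = 2.9/100 = 0.029
strain = beta_m * (1-Vf) * dM = 0.45 * 0.55 * 0.029 = 0.0071775

0.0071775


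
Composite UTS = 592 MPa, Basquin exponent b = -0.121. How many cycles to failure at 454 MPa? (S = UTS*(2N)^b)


N = 0.5 * (S/UTS)^(1/b) = 0.5 * (454/592)^(1/-0.121) = 4.4831 cycles

4.4831 cycles


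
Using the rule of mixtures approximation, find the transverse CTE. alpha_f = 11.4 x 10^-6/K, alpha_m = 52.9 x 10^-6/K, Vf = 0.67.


alpha_2 = alpha_f*Vf + alpha_m*(1-Vf) = 11.4*0.67 + 52.9*0.33 = 25.1 x 10^-6/K

25.1 x 10^-6/K


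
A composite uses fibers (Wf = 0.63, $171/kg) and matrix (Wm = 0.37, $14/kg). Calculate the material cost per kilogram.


Cost = cost_f*Wf + cost_m*Wm = 171*0.63 + 14*0.37 = $112.91/kg

$112.91/kg


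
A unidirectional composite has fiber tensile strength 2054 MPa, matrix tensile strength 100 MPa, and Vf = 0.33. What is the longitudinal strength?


sigma_1 = sigma_f*Vf + sigma_m*(1-Vf) = 2054*0.33 + 100*0.67 = 744.8 MPa

744.8 MPa


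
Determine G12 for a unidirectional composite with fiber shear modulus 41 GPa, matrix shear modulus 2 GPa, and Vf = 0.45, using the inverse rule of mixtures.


1/G12 = Vf/Gf + (1-Vf)/Gm = 0.45/41 + 0.55/2
G12 = 3.5 GPa

3.5 GPa


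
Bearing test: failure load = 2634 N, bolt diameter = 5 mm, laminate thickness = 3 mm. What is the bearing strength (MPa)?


sigma_br = F/(d*h) = 2634/(5*3) = 175.6 MPa

175.6 MPa


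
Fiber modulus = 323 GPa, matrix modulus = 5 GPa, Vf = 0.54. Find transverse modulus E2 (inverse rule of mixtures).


1/E2 = Vf/Ef + (1-Vf)/Em = 0.54/323 + 0.46/5
E2 = 10.68 GPa

10.68 GPa


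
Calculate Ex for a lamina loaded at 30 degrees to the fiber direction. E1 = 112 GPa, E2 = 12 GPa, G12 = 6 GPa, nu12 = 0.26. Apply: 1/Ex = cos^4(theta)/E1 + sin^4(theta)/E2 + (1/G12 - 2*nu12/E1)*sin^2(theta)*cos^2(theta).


cos^4(30) = 0.5625, sin^4(30) = 0.0625, sin^2(30)*cos^2(30) = 0.1875
1/G12 - 2*nu12/E1 = 1/6 - 2*0.26/112 = 0.162024 GPa^-1
1/Ex = 0.5625/112 + 0.0625/12 + 0.162024*0.1875 = 0.0406101 GPa^-1
Ex = 24.62 GPa

24.62 GPa


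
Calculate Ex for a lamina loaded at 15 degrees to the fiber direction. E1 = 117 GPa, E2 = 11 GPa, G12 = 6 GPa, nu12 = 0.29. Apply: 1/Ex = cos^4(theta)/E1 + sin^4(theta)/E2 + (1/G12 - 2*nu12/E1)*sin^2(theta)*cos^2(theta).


cos^4(15) = 0.870513, sin^4(15) = 0.004487, sin^2(15)*cos^2(15) = 0.0625
1/G12 - 2*nu12/E1 = 1/6 - 2*0.29/117 = 0.161709 GPa^-1
1/Ex = 0.870513/117 + 0.004487/11 + 0.161709*0.0625 = 0.0179551 GPa^-1
Ex = 55.69 GPa

55.69 GPa


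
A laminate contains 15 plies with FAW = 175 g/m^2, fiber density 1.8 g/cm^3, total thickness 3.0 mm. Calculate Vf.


Vf = n * FAW / (rho_f * h * 1000) = 15 * 175 / (1.8 * 3.0 * 1000) = 0.4861

0.4861


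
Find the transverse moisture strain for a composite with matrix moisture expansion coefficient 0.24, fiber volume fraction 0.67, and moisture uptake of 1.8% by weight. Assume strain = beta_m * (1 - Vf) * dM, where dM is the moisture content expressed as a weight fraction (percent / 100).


dM = 1.8/100 = 0.018
strain = beta_m * (1-Vf) * dM = 0.24 * 0.33 * 0.018 = 0.0014256

0.0014256


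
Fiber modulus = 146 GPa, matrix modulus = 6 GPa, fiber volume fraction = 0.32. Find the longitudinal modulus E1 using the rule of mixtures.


E1 = Ef*Vf + Em*(1-Vf) = 146*0.32 + 6*0.68 = 50.8 GPa

50.8 GPa


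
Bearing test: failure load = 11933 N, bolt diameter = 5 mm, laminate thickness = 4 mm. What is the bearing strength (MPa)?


sigma_br = F/(d*h) = 11933/(5*4) = 596.7 MPa

596.7 MPa


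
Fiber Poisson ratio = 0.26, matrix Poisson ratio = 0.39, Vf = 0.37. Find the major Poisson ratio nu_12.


nu_12 = nu_f*Vf + nu_m*(1-Vf) = 0.26*0.37 + 0.39*0.63 = 0.3419

0.3419


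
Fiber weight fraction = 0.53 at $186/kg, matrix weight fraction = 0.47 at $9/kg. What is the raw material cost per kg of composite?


Cost = cost_f*Wf + cost_m*Wm = 186*0.53 + 9*0.47 = $102.81/kg

$102.81/kg


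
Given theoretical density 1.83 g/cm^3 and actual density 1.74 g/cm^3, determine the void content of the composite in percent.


Void% = (rho_theo - rho_actual)/rho_theo * 100 = (1.83 - 1.74)/1.83 * 100 = 4.92%

4.92%


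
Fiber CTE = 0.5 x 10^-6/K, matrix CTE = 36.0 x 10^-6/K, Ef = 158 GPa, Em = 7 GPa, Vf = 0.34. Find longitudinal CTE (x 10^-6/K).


E1 = Ef*Vf + Em*(1-Vf) = 58.34
alpha_1 = (alpha_f*Ef*Vf + alpha_m*Em*(1-Vf))/E1 = 3.31 x 10^-6/K

3.31 x 10^-6/K


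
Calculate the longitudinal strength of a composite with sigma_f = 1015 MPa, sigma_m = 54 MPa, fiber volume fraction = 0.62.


sigma_1 = sigma_f*Vf + sigma_m*(1-Vf) = 1015*0.62 + 54*0.38 = 649.8 MPa

649.8 MPa


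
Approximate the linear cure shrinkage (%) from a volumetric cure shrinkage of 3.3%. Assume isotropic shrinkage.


Linear shrinkage ≈ vol_shrink/3 = 3.3/3 = 1.1%

1.1%


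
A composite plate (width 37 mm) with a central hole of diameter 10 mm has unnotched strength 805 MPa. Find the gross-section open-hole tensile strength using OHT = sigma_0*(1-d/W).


OHT = sigma_0*(1-d/W) = 805*(1-10/37) = 587.4 MPa

587.4 MPa


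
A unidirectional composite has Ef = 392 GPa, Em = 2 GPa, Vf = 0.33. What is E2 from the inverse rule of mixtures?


1/E2 = Vf/Ef + (1-Vf)/Em = 0.33/392 + 0.67/2
E2 = 2.98 GPa

2.98 GPa


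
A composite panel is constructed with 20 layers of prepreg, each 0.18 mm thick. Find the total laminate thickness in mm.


h = n * t_ply = 20 * 0.18 = 3.6 mm

3.6 mm


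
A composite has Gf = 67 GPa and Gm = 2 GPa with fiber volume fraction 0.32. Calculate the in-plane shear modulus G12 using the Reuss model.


1/G12 = Vf/Gf + (1-Vf)/Gm = 0.32/67 + 0.68/2
G12 = 2.9 GPa

2.9 GPa


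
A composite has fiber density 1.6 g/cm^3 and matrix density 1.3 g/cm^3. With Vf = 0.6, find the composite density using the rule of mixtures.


rho_c = rho_f*Vf + rho_m*(1-Vf) = 1.6*0.6 + 1.3*0.4 = 1.48 g/cm^3

1.48 g/cm^3


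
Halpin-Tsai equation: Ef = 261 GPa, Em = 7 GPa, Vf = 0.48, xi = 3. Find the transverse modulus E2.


eta = (Ef/Em - 1)/(Ef/Em + xi) = (37.2857 - 1)/(37.2857 + 3) = 0.9007
E2 = Em*(1+xi*eta*Vf)/(1-eta*Vf) = 28.33 GPa

28.33 GPa


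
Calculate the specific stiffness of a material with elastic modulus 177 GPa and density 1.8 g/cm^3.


Specific stiffness = E/rho = 177/1.8 = 98.3 GPa/(g/cm^3)

98.3 GPa/(g/cm^3)


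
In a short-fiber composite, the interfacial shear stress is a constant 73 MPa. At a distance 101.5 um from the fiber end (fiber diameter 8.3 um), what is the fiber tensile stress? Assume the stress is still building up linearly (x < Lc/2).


Force balance: sigma_f * (pi*d^2/4) = tau * (pi*d) * x  ->  sigma_f = 4 * tau * x / d
sigma_f = 4 * 73 * 101.5 / 8.3 = 3570.8 MPa

3570.8 MPa


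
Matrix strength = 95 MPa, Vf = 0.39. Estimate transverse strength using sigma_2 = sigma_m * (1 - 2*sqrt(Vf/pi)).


factor = 1 - 2*sqrt(0.39/pi) = 0.2953
sigma_2 = 95 * 0.2953 = 28.06 MPa

28.06 MPa


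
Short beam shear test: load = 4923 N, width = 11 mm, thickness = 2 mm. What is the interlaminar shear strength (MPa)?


ILSS = 3F/(4bh) = 3*4923/(4*11*2) = 167.83 MPa

167.83 MPa


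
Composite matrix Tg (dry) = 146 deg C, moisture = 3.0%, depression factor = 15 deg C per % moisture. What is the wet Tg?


Tg_wet = Tg_dry - k*moisture = 146 - 15*3.0 = 101.0 deg C

101.0 deg C


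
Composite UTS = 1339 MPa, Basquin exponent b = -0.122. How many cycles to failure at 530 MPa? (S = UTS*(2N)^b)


N = 0.5 * (S/UTS)^(1/b) = 0.5 * (530/1339)^(1/-0.122) = 995.8385 cycles

995.8385 cycles


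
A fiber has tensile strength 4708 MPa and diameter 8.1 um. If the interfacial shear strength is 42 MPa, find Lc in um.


Lc = sigma_f * d / (2 * tau_i) = 4708 * 8.1 / (2 * 42) = 454.0 um

454.0 um


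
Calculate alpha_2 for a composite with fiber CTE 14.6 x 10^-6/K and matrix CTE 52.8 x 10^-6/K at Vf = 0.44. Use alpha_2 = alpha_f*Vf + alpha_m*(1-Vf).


alpha_2 = alpha_f*Vf + alpha_m*(1-Vf) = 14.6*0.44 + 52.8*0.56 = 36.0 x 10^-6/K

36.0 x 10^-6/K


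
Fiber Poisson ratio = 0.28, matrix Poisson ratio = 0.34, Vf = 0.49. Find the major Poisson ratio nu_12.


nu_12 = nu_f*Vf + nu_m*(1-Vf) = 0.28*0.49 + 0.34*0.51 = 0.3106

0.3106


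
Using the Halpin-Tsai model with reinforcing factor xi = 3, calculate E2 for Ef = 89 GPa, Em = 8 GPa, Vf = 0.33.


eta = (Ef/Em - 1)/(Ef/Em + xi) = (11.125 - 1)/(11.125 + 3) = 0.7168
E2 = Em*(1+xi*eta*Vf)/(1-eta*Vf) = 17.91 GPa

17.91 GPa


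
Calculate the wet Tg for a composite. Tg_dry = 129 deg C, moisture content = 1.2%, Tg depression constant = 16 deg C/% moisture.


Tg_wet = Tg_dry - k*moisture = 129 - 16*1.2 = 109.8 deg C

109.8 deg C


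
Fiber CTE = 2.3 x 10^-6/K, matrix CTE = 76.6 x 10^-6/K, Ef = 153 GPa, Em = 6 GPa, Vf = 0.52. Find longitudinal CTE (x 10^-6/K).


E1 = Ef*Vf + Em*(1-Vf) = 82.44
alpha_1 = (alpha_f*Ef*Vf + alpha_m*Em*(1-Vf))/E1 = 4.9 x 10^-6/K

4.9 x 10^-6/K


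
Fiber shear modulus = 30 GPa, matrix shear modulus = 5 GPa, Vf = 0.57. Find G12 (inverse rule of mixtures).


1/G12 = Vf/Gf + (1-Vf)/Gm = 0.57/30 + 0.43/5
G12 = 9.52 GPa

9.52 GPa


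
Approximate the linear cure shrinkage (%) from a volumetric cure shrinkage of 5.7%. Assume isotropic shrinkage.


Linear shrinkage ≈ vol_shrink/3 = 5.7/3 = 1.9%

1.9%


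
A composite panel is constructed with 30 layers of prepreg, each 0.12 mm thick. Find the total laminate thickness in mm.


h = n * t_ply = 30 * 0.12 = 3.6 mm

3.6 mm


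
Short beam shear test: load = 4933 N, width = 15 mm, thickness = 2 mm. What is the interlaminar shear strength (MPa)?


ILSS = 3F/(4bh) = 3*4933/(4*15*2) = 123.33 MPa

123.33 MPa


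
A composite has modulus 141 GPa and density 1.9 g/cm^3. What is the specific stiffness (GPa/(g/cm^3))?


Specific stiffness = E/rho = 141/1.9 = 74.2 GPa/(g/cm^3)

74.2 GPa/(g/cm^3)


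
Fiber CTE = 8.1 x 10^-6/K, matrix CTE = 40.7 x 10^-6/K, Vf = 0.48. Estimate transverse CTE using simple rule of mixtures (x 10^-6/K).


alpha_2 = alpha_f*Vf + alpha_m*(1-Vf) = 8.1*0.48 + 40.7*0.52 = 25.1 x 10^-6/K

25.1 x 10^-6/K


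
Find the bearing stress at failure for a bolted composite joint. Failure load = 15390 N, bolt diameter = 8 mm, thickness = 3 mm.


sigma_br = F/(d*h) = 15390/(8*3) = 641.3 MPa

641.3 MPa


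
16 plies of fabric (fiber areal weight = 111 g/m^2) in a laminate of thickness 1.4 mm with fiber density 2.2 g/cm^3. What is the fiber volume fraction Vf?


Vf = n * FAW / (rho_f * h * 1000) = 16 * 111 / (2.2 * 1.4 * 1000) = 0.5766

0.5766


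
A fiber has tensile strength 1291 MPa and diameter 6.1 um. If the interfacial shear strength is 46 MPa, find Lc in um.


Lc = sigma_f * d / (2 * tau_i) = 1291 * 6.1 / (2 * 46) = 85.6 um

85.6 um


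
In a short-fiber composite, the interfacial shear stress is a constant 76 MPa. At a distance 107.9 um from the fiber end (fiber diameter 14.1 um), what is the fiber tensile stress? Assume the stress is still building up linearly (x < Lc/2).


Force balance: sigma_f * (pi*d^2/4) = tau * (pi*d) * x  ->  sigma_f = 4 * tau * x / d
sigma_f = 4 * 76 * 107.9 / 14.1 = 2326.4 MPa

2326.4 MPa


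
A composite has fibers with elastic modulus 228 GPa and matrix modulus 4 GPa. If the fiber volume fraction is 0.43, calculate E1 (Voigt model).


E1 = Ef*Vf + Em*(1-Vf) = 228*0.43 + 4*0.57 = 100.32 GPa

100.32 GPa


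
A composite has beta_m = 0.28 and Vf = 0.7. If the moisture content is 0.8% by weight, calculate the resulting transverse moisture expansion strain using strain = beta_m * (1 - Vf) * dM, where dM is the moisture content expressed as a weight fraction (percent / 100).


dM = 0.8/100 = 0.008
strain = beta_m * (1-Vf) * dM = 0.28 * 0.3 * 0.008 = 0.000672

0.000672


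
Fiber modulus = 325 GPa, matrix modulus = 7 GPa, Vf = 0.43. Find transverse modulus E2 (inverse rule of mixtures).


1/E2 = Vf/Ef + (1-Vf)/Em = 0.43/325 + 0.57/7
E2 = 12.08 GPa

12.08 GPa


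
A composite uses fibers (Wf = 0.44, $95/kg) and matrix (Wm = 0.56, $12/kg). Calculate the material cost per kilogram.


Cost = cost_f*Wf + cost_m*Wm = 95*0.44 + 12*0.56 = $48.52/kg

$48.52/kg


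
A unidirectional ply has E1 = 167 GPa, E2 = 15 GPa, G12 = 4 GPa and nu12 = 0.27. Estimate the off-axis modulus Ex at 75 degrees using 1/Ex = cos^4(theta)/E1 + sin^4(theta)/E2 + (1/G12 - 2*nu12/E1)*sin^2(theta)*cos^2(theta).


cos^4(75) = 0.004487, sin^4(75) = 0.870513, sin^2(75)*cos^2(75) = 0.0625
1/G12 - 2*nu12/E1 = 1/4 - 2*0.27/167 = 0.246766 GPa^-1
1/Ex = 0.004487/167 + 0.870513/15 + 0.246766*0.0625 = 0.073484 GPa^-1
Ex = 13.61 GPa

13.61 GPa


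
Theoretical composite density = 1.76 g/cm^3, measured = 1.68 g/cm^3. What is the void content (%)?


Void% = (rho_theo - rho_actual)/rho_theo * 100 = (1.76 - 1.68)/1.76 * 100 = 4.55%

4.55%


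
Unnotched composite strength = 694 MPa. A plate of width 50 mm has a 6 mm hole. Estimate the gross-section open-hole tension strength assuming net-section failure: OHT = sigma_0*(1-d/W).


OHT = sigma_0*(1-d/W) = 694*(1-6/50) = 610.7 MPa

610.7 MPa


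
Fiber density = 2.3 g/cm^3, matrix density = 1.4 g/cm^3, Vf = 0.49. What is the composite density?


rho_c = rho_f*Vf + rho_m*(1-Vf) = 2.3*0.49 + 1.4*0.51 = 1.841 g/cm^3

1.841 g/cm^3


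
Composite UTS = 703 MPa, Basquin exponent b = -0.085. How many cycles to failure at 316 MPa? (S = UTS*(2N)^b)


N = 0.5 * (S/UTS)^(1/b) = 0.5 * (316/703)^(1/-0.085) = 6088.0574 cycles

6088.0574 cycles


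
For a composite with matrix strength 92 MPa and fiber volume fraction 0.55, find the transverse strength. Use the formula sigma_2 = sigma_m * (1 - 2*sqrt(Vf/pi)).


factor = 1 - 2*sqrt(0.55/pi) = 0.1632
sigma_2 = 92 * 0.1632 = 15.01 MPa

15.01 MPa


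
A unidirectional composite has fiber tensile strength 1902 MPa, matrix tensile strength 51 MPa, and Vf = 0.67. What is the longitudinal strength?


sigma_1 = sigma_f*Vf + sigma_m*(1-Vf) = 1902*0.67 + 51*0.33 = 1291.2 MPa

1291.2 MPa


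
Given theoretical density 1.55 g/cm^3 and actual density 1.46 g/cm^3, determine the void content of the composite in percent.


Void% = (rho_theo - rho_actual)/rho_theo * 100 = (1.55 - 1.46)/1.55 * 100 = 5.81%

5.81%


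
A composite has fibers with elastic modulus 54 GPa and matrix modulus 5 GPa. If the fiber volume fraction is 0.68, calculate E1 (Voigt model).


E1 = Ef*Vf + Em*(1-Vf) = 54*0.68 + 5*0.32 = 38.32 GPa

38.32 GPa


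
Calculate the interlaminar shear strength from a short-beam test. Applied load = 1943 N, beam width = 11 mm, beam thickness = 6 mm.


ILSS = 3F/(4bh) = 3*1943/(4*11*6) = 22.08 MPa

22.08 MPa


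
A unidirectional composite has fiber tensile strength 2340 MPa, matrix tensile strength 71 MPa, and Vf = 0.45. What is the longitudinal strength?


sigma_1 = sigma_f*Vf + sigma_m*(1-Vf) = 2340*0.45 + 71*0.55 = 1092.1 MPa

1092.1 MPa


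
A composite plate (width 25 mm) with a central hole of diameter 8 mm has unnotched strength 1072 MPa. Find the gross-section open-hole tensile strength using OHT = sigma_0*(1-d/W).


OHT = sigma_0*(1-d/W) = 1072*(1-8/25) = 729.0 MPa

729.0 MPa


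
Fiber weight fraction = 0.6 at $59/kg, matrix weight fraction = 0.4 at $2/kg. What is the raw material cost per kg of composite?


Cost = cost_f*Wf + cost_m*Wm = 59*0.6 + 2*0.4 = $36.2/kg

$36.2/kg


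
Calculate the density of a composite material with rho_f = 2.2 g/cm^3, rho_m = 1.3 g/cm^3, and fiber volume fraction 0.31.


rho_c = rho_f*Vf + rho_m*(1-Vf) = 2.2*0.31 + 1.3*0.69 = 1.579 g/cm^3

1.579 g/cm^3


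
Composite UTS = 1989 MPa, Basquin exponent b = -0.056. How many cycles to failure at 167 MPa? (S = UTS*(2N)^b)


N = 0.5 * (S/UTS)^(1/b) = 0.5 * (167/1989)^(1/-0.056) = 8.1620e+18 cycles

8.1620e+18 cycles


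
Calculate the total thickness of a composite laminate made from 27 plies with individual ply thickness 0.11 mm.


h = n * t_ply = 27 * 0.11 = 2.97 mm

2.97 mm


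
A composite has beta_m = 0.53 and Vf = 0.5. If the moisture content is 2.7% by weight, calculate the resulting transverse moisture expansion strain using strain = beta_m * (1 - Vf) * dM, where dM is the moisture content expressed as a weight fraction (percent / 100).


dM = 2.7/100 = 0.027
strain = beta_m * (1-Vf) * dM = 0.53 * 0.5 * 0.027 = 0.007155

0.007155


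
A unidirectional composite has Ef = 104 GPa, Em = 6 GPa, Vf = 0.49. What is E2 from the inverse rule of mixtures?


1/E2 = Vf/Ef + (1-Vf)/Em = 0.49/104 + 0.51/6
E2 = 11.15 GPa

11.15 GPa


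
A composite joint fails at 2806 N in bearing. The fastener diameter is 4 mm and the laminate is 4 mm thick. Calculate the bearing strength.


sigma_br = F/(d*h) = 2806/(4*4) = 175.4 MPa

175.4 MPa


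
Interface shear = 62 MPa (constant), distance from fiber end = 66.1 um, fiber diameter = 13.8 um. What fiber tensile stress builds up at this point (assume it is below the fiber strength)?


Force balance: sigma_f * (pi*d^2/4) = tau * (pi*d) * x  ->  sigma_f = 4 * tau * x / d
sigma_f = 4 * 62 * 66.1 / 13.8 = 1187.9 MPa

1187.9 MPa


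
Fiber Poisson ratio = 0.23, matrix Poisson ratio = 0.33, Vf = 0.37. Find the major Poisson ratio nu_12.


nu_12 = nu_f*Vf + nu_m*(1-Vf) = 0.23*0.37 + 0.33*0.63 = 0.293

0.293


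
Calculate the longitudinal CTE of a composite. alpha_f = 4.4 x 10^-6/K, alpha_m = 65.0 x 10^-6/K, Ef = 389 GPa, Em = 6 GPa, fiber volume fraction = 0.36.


E1 = Ef*Vf + Em*(1-Vf) = 143.88
alpha_1 = (alpha_f*Ef*Vf + alpha_m*Em*(1-Vf))/E1 = 6.02 x 10^-6/K

6.02 x 10^-6/K


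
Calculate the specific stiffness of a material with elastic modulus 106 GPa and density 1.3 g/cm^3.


Specific stiffness = E/rho = 106/1.3 = 81.5 GPa/(g/cm^3)

81.5 GPa/(g/cm^3)


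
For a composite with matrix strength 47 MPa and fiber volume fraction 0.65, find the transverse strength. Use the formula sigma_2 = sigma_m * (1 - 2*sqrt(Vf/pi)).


factor = 1 - 2*sqrt(0.65/pi) = 0.0903
sigma_2 = 47 * 0.0903 = 4.24 MPa

4.24 MPa


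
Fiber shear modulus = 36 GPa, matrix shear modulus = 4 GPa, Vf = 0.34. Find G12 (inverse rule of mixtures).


1/G12 = Vf/Gf + (1-Vf)/Gm = 0.34/36 + 0.66/4
G12 = 5.73 GPa

5.73 GPa


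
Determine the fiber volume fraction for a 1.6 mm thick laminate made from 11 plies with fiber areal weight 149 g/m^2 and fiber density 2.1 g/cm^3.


Vf = n * FAW / (rho_f * h * 1000) = 11 * 149 / (2.1 * 1.6 * 1000) = 0.4878

0.4878


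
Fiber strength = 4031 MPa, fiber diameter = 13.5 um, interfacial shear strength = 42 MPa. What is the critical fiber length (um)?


Lc = sigma_f * d / (2 * tau_i) = 4031 * 13.5 / (2 * 42) = 647.8 um

647.8 um


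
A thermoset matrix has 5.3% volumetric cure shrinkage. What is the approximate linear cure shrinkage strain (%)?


Linear shrinkage ≈ vol_shrink/3 = 5.3/3 = 1.767%

1.767%


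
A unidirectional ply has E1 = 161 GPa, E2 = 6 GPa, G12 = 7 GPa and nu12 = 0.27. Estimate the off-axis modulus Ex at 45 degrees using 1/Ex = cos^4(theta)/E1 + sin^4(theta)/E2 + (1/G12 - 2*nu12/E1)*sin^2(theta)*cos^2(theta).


cos^4(45) = 0.25, sin^4(45) = 0.25, sin^2(45)*cos^2(45) = 0.25
1/G12 - 2*nu12/E1 = 1/7 - 2*0.27/161 = 0.139503 GPa^-1
1/Ex = 0.25/161 + 0.25/6 + 0.139503*0.25 = 0.0780952 GPa^-1
Ex = 12.8 GPa

12.8 GPa


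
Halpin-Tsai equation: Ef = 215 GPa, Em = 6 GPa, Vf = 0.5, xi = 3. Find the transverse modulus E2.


eta = (Ef/Em - 1)/(Ef/Em + xi) = (35.8333 - 1)/(35.8333 + 3) = 0.897
E2 = Em*(1+xi*eta*Vf)/(1-eta*Vf) = 25.52 GPa

25.52 GPa


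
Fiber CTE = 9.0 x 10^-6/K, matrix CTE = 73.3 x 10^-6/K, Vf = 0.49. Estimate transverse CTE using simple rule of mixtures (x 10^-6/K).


alpha_2 = alpha_f*Vf + alpha_m*(1-Vf) = 9.0*0.49 + 73.3*0.51 = 41.8 x 10^-6/K

41.8 x 10^-6/K


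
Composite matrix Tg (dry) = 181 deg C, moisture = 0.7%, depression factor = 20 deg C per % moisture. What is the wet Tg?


Tg_wet = Tg_dry - k*moisture = 181 - 20*0.7 = 167.0 deg C

167.0 deg C


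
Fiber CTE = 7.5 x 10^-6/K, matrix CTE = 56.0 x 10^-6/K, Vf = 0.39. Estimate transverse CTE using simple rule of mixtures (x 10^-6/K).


alpha_2 = alpha_f*Vf + alpha_m*(1-Vf) = 7.5*0.39 + 56.0*0.61 = 37.1 x 10^-6/K

37.1 x 10^-6/K


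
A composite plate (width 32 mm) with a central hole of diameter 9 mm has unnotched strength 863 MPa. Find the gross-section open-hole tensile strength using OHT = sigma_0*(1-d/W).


OHT = sigma_0*(1-d/W) = 863*(1-9/32) = 620.3 MPa

620.3 MPa


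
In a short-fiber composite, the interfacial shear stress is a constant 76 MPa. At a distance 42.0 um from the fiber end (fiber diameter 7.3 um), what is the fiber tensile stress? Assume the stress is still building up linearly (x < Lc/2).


Force balance: sigma_f * (pi*d^2/4) = tau * (pi*d) * x  ->  sigma_f = 4 * tau * x / d
sigma_f = 4 * 76 * 42.0 / 7.3 = 1749.0 MPa

1749.0 MPa


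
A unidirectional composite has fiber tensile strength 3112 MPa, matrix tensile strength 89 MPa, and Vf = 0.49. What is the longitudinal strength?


sigma_1 = sigma_f*Vf + sigma_m*(1-Vf) = 3112*0.49 + 89*0.51 = 1570.3 MPa

1570.3 MPa


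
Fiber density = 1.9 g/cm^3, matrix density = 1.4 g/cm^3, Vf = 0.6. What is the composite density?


rho_c = rho_f*Vf + rho_m*(1-Vf) = 1.9*0.6 + 1.4*0.4 = 1.7 g/cm^3

1.7 g/cm^3


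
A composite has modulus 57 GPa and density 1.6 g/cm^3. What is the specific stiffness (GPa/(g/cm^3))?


Specific stiffness = E/rho = 57/1.6 = 35.6 GPa/(g/cm^3)

35.6 GPa/(g/cm^3)


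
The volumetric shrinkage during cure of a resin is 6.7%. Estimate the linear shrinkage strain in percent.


Linear shrinkage ≈ vol_shrink/3 = 6.7/3 = 2.233%

2.233%


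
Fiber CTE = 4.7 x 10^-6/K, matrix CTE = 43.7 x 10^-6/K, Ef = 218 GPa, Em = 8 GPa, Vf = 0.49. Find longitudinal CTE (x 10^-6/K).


E1 = Ef*Vf + Em*(1-Vf) = 110.9
alpha_1 = (alpha_f*Ef*Vf + alpha_m*Em*(1-Vf))/E1 = 6.13 x 10^-6/K

6.13 x 10^-6/K


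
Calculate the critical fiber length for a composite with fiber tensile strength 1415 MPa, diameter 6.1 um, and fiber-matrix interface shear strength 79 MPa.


Lc = sigma_f * d / (2 * tau_i) = 1415 * 6.1 / (2 * 79) = 54.6 um

54.6 um


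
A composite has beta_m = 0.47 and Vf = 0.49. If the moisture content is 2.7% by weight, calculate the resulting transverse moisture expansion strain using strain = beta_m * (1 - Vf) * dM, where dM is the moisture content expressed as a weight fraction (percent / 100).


dM = 2.7/100 = 0.027
strain = beta_m * (1-Vf) * dM = 0.47 * 0.51 * 0.027 = 0.0064719

0.0064719


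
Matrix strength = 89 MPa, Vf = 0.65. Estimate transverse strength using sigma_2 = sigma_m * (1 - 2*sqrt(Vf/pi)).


factor = 1 - 2*sqrt(0.65/pi) = 0.0903
sigma_2 = 89 * 0.0903 = 8.03 MPa

8.03 MPa


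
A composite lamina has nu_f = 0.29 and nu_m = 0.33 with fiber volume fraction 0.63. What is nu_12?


nu_12 = nu_f*Vf + nu_m*(1-Vf) = 0.29*0.63 + 0.33*0.37 = 0.3048

0.3048


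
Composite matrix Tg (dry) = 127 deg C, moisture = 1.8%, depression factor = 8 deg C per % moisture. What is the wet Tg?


Tg_wet = Tg_dry - k*moisture = 127 - 8*1.8 = 112.6 deg C

112.6 deg C


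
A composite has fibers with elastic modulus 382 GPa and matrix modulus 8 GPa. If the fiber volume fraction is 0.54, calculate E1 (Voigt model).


E1 = Ef*Vf + Em*(1-Vf) = 382*0.54 + 8*0.46 = 209.96 GPa

209.96 GPa


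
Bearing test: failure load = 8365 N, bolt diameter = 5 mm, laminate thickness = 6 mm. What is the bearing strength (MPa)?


sigma_br = F/(d*h) = 8365/(5*6) = 278.8 MPa

278.8 MPa


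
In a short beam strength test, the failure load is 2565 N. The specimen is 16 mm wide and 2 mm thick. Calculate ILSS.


ILSS = 3F/(4bh) = 3*2565/(4*16*2) = 60.12 MPa

60.12 MPa


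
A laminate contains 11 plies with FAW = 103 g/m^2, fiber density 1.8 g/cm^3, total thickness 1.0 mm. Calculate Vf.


Vf = n * FAW / (rho_f * h * 1000) = 11 * 103 / (1.8 * 1.0 * 1000) = 0.6294

0.6294


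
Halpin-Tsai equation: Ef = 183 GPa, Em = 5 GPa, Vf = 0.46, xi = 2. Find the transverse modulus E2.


eta = (Ef/Em - 1)/(Ef/Em + xi) = (36.6 - 1)/(36.6 + 2) = 0.9223
E2 = Em*(1+xi*eta*Vf)/(1-eta*Vf) = 16.05 GPa

16.05 GPa
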